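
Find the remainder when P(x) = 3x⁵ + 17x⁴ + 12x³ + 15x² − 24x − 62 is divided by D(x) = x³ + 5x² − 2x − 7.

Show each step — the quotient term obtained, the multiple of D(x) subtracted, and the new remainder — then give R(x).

R(x) = 6x − 6

Step 1: lead(3x⁵ + 17x⁴ + 12x³ + 15x² − 24x − 62) ÷ lead(D) = 3x⁵ ÷ x³ = 3x². Subtract (3x²)·D = 3x⁵ + 15x⁴ − 6x³ − 21x². Remainder: 2x⁴ + 18x³ + 36x² − 24x − 62.
Step 2: lead(2x⁴ + 18x³ + 36x² − 24x − 62) ÷ lead(D) = 2x⁴ ÷ x³ = 2x. Subtract (2x)·D = 2x⁴ + 10x³ − 4x² − 14x. Remainder: 8x³ + 40x² − 10x − 62.
Step 3: lead(8x³ + 40x² − 10x − 62) ÷ lead(D) = 8x³ ÷ x³ = 8. Subtract (8)·D = 8x³ + 40x² − 16x − 56. Remainder: 6x − 6.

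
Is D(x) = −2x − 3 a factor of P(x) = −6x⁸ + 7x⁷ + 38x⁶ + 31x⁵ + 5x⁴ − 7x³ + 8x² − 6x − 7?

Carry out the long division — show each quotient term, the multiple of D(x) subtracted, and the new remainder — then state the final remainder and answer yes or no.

Step 1: lead(−6x⁸ + 7x⁷ + 38x⁶ + 31x⁵ + 5x⁴ − 7x³ + 8x² − 6x − 7) ÷ lead(D) = −6x⁸ ÷ −2x = 3x⁷. Subtract (3x⁷)·D = −6x⁸ − 9x⁷. Remainder: 16x⁷ + 38x⁶ + 31x⁵ + 5x⁴ − 7x³ + 8x² − 6x − 7.
Step 2: lead(16x⁷ + 38x⁶ + 31x⁵ + 5x⁴ − 7x³ + 8x² − 6x − 7) ÷ lead(D) = 16x⁷ ÷ −2x = −8x⁶. Subtract (−8x⁶)·D = 16x⁷ + 24x⁶. Remainder: 14x⁶ + 31x⁵ + 5x⁴ − 7x³ + 8x² − 6x − 7.
Step 3: lead(14x⁶ + 31x⁵ + 5x⁴ − 7x³ + 8x² − 6x − 7) ÷ lead(D) = 14x⁶ ÷ −2x = −7x⁵. Subtract (−7x⁵)·D = 14x⁶ + 21x⁵. Remainder: 10x⁵ + 5x⁴ − 7x³ + 8x² − 6x − 7.
Step 4: lead(10x⁵ + 5x⁴ − 7x³ + 8x² − 6x − 7) ÷ lead(D) = 10x⁵ ÷ −2x = −5x⁴. Subtract (−5x⁴)·D = 10x⁵ + 15x⁴. Remainder: −10x⁴ − 7x³ + 8x² − 6x − 7.
Step 5: lead(−10x⁴ − 7x³ + 8x² − 6x − 7) ÷ lead(D) = −10x⁴ ÷ −2x = 5x³. Subtract (5x³)·D = −10x⁴ − 15x³. Remainder: 8x³ + 8x² − 6x − 7.
Step 6: lead(8x³ + 8x² − 6x − 7) ÷ lead(D) = 8x³ ÷ −2x = −4x². Subtract (−4x²)·D = 8x³ + 12x². Remainder: −4x² − 6x − 7.
Step 7: lead(−4x² − 6x − 7) ÷ lead(D) = −4x² ÷ −2x = 2x. Subtract (2x)·D = −4x² − 6x. Remainder: −7.

R(x) = −7, so D(x) is not a factor of P(x). no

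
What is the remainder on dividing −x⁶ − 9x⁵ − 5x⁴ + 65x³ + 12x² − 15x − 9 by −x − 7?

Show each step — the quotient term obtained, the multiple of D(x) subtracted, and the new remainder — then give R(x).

Step 1: lead(−x⁶ − 9x⁵ − 5x⁴ + 65x³ + 12x² − 15x − 9) ÷ lead(D) = −x⁶ ÷ −x = x⁵. Subtract (x⁵)·D = −x⁶ − 7x⁵. Remainder: −2x⁵ − 5x⁴ + 65x³ + 12x² − 15x − 9.
Step 2: lead(−2x⁵ − 5x⁴ + 65x³ + 12x² − 15x − 9) ÷ lead(D) = −2x⁵ ÷ −x = 2x⁴. Subtract (2x⁴)·D = −2x⁵ − 14x⁴. Remainder: 9x⁴ + 65x³ + 12x² − 15x − 9.
Step 3: lead(9x⁴ + 65x³ + 12x² − 15x − 9) ÷ lead(D) = 9x⁴ ÷ −x = −9x³. Subtract (−9x³)·D = 9x⁴ + 63x³. Remainder: 2x³ + 12x² − 15x − 9.
Step 4: lead(2x³ + 12x² − 15x − 9) ÷ lead(D) = 2x³ ÷ −x = −2x². Subtract (−2x²)·D = 2x³ + 14x². Remainder: −2x² − 15x − 9.
Step 5: lead(−2x² − 15x − 9) ÷ lead(D) = −2x² ÷ −x = 2x. Subtract (2x)·D = −2x² − 14x. Remainder: −x − 9.
Step 6: lead(−x − 9) ÷ lead(D) = −x ÷ −x = 1. Subtract (1)·D = −x − 7. Remainder: −2.

R(x) = −2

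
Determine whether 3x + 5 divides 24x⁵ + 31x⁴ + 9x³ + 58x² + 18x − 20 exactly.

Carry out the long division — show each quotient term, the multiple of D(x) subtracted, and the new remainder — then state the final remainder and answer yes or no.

Step 1: lead(24x⁵ + 31x⁴ + 9x³ + 58x² + 18x − 20) ÷ lead(D) = 24x⁵ ÷ 3x = 8x⁴. Subtract (8x⁴)·D = 24x⁵ + 40x⁴. Remainder: −9x⁴ + 9x³ + 58x² + 18x − 20.
Step 2: lead(−9x⁴ + 9x³ + 58x² + 18x − 20) ÷ lead(D) = −9x⁴ ÷ 3x = −3x³. Subtract (−3x³)·D = −9x⁴ − 15x³. Remainder: 24x³ + 58x² + 18x − 20.
Step 3: lead(24x³ + 58x² + 18x − 20) ÷ lead(D) = 24x³ ÷ 3x = 8x². Subtract (8x²)·D = 24x³ + 40x². Remainder: 18x² + 18x − 20.
Step 4: lead(18x² + 18x − 20) ÷ lead(D) = 18x² ÷ 3x = 6x. Subtract (6x)·D = 18x² + 30x. Remainder: −12x − 20.
Step 5: lead(−12x − 20) ÷ lead(D) = −12x ÷ 3x = −4. Subtract (−4)·D = −12x − 20. Remainder: 0.

R(x) = 0, so D(x) is a factor of P(x). yes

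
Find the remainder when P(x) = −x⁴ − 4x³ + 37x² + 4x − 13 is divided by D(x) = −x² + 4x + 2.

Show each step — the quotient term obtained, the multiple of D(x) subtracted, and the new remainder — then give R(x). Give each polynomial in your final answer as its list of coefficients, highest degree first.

R = [-7]

Step 1: lead(−x⁴ − 4x³ + 37x² + 4x − 13) ÷ lead(D) = −x⁴ ÷ −x² = x². Subtract (x²)·D = −x⁴ + 4x³ + 2x². Remainder: −8x³ + 35x² + 4x − 13.
Step 2: lead(−8x³ + 35x² + 4x − 13) ÷ lead(D) = −8x³ ÷ −x² = 8x. Subtract (8x)·D = −8x³ + 32x² + 16x. Remainder: 3x² − 12x − 13.
Step 3: lead(3x² − 12x − 13) ÷ lead(D) = 3x² ÷ −x² = −3. Subtract (−3)·D = 3x² − 12x − 6. Remainder: −7.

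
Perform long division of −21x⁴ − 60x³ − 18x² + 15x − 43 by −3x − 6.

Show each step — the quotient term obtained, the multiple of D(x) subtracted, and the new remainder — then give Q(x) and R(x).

Step 1: lead(−21x⁴ − 60x³ − 18x² + 15x − 43) ÷ lead(D) = −21x⁴ ÷ −3x = 7x³. Subtract (7x³)·D = −21x⁴ − 42x³. Remainder: −18x³ − 18x² + 15x − 43.
Step 2: lead(−18x³ − 18x² + 15x − 43) ÷ lead(D) = −18x³ ÷ −3x = 6x². Subtract (6x²)·D = −18x³ − 36x². Remainder: 18x² + 15x − 43.
Step 3: lead(18x² + 15x − 43) ÷ lead(D) = 18x² ÷ −3x = −6x. Subtract (−6x)·D = 18x² + 36x. Remainder: −21x − 43.
Step 4: lead(−21x − 43) ÷ lead(D) = −21x ÷ −3x = 7. Subtract (7)·D = −21x − 42. Remainder: −1.

Q(x) = 7x³ + 6x² − 6x + 7; R(x) = −1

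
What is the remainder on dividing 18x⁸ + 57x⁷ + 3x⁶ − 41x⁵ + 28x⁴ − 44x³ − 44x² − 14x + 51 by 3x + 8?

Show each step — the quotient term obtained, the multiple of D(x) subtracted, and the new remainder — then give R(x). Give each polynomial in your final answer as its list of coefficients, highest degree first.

Step 1: lead(18x⁸ + 57x⁷ + 3x⁶ − 41x⁵ + 28x⁴ − 44x³ − 44x² − 14x + 51) ÷ lead(D) = 18x⁸ ÷ 3x = 6x⁷. Subtract (6x⁷)·D = 18x⁸ + 48x⁷. Remainder: 9x⁷ + 3x⁶ − 41x⁵ + 28x⁴ − 44x³ − 44x² − 14x + 51.
Step 2: lead(9x⁷ + 3x⁶ − 41x⁵ + 28x⁴ − 44x³ − 44x² − 14x + 51) ÷ lead(D) = 9x⁷ ÷ 3x = 3x⁶. Subtract (3x⁶)·D = 9x⁷ + 24x⁶. Remainder: −21x⁶ − 41x⁵ + 28x⁴ − 44x³ − 44x² − 14x + 51.
Step 3: lead(−21x⁶ − 41x⁵ + 28x⁴ − 44x³ − 44x² − 14x + 51) ÷ lead(D) = −21x⁶ ÷ 3x = −7x⁵. Subtract (−7x⁵)·D = −21x⁶ − 56x⁵. Remainder: 15x⁵ + 28x⁴ − 44x³ − 44x² − 14x + 51.
Step 4: lead(15x⁵ + 28x⁴ − 44x³ − 44x² − 14x + 51) ÷ lead(D) = 15x⁵ ÷ 3x = 5x⁴. Subtract (5x⁴)·D = 15x⁵ + 40x⁴. Remainder: −12x⁴ − 44x³ − 44x² − 14x + 51.
Step 5: lead(−12x⁴ − 44x³ − 44x² − 14x + 51) ÷ lead(D) = −12x⁴ ÷ 3x = −4x³. Subtract (−4x³)·D = −12x⁴ − 32x³. Remainder: −12x³ − 44x² − 14x + 51.
Step 6: lead(−12x³ − 44x² − 14x + 51) ÷ lead(D) = −12x³ ÷ 3x = −4x². Subtract (−4x²)·D = −12x³ − 32x². Remainder: −12x² − 14x + 51.
Step 7: lead(−12x² − 14x + 51) ÷ lead(D) = −12x² ÷ 3x = −4x. Subtract (−4x)·D = −12x² − 32x. Remainder: 18x + 51.
Step 8: lead(18x + 51) ÷ lead(D) = 18x ÷ 3x = 6. Subtract (6)·D = 18x + 48. Remainder: 3.

R = [3]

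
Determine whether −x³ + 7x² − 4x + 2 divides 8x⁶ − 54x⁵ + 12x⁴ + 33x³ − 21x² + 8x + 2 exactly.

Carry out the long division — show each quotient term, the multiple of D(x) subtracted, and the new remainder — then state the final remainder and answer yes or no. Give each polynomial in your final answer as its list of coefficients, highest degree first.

Step 1: lead(8x⁶ − 54x⁵ + 12x⁴ + 33x³ − 21x² + 8x + 2) ÷ lead(D) = 8x⁶ ÷ −x³ = −8x³. Subtract (−8x³)·D = 8x⁶ − 56x⁵ + 32x⁴ − 16x³. Remainder: 2x⁵ − 20x⁴ + 49x³ − 21x² + 8x + 2.
Step 2: lead(2x⁵ − 20x⁴ + 49x³ − 21x² + 8x + 2) ÷ lead(D) = 2x⁵ ÷ −x³ = −2x². Subtract (−2x²)·D = 2x⁵ − 14x⁴ + 8x³ − 4x². Remainder: −6x⁴ + 41x³ − 17x² + 8x + 2.
Step 3: lead(−6x⁴ + 41x³ − 17x² + 8x + 2) ÷ lead(D) = −6x⁴ ÷ −x³ = 6x. Subtract (6x)·D = −6x⁴ + 42x³ − 24x² + 12x. Remainder: −x³ + 7x² − 4x + 2.
Step 4: lead(−x³ + 7x² − 4x + 2) ÷ lead(D) = −x³ ÷ −x³ = 1. Subtract (1)·D = −x³ + 7x² − 4x + 2. Remainder: 0.

R = [0], so D(x) is a factor of P(x). yes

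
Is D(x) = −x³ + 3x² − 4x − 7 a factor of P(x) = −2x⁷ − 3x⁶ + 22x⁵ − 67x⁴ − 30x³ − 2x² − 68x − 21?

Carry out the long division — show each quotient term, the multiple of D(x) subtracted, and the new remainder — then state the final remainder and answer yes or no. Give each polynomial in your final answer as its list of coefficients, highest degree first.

Step 1: lead(−2x⁷ − 3x⁶ + 22x⁵ − 67x⁴ − 30x³ − 2x² − 68x − 21) ÷ lead(D) = −2x⁷ ÷ −x³ = 2x⁴. Subtract (2x⁴)·D = −2x⁷ + 6x⁶ − 8x⁵ − 14x⁴. Remainder: −9x⁶ + 30x⁵ − 53x⁴ − 30x³ − 2x² − 68x − 21.
Step 2: lead(−9x⁶ + 30x⁵ − 53x⁴ − 30x³ − 2x² − 68x − 21) ÷ lead(D) = −9x⁶ ÷ −x³ = 9x³. Subtract (9x³)·D = −9x⁶ + 27x⁵ − 36x⁴ − 63x³. Remainder: 3x⁵ − 17x⁴ + 33x³ − 2x² − 68x − 21.
Step 3: lead(3x⁵ − 17x⁴ + 33x³ − 2x² − 68x − 21) ÷ lead(D) = 3x⁵ ÷ −x³ = −3x². Subtract (−3x²)·D = 3x⁵ − 9x⁴ + 12x³ + 21x². Remainder: −8x⁴ + 21x³ − 23x² − 68x − 21.
Step 4: lead(−8x⁴ + 21x³ − 23x² − 68x − 21) ÷ lead(D) = −8x⁴ ÷ −x³ = 8x. Subtract (8x)·D = −8x⁴ + 24x³ − 32x² − 56x. Remainder: −3x³ + 9x² − 12x − 21.
Step 5: lead(−3x³ + 9x² − 12x − 21) ÷ lead(D) = −3x³ ÷ −x³ = 3. Subtract (3)·D = −3x³ + 9x² − 12x − 21. Remainder: 0.

R = [0], so D(x) is a factor of P(x). yes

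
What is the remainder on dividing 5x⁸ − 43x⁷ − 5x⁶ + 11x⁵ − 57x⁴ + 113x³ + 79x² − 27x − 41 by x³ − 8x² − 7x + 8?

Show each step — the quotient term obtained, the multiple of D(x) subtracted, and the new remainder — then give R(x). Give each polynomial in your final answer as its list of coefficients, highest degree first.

Step 1: lead(5x⁸ − 43x⁷ − 5x⁶ + 11x⁵ − 57x⁴ + 113x³ + 79x² − 27x − 41) ÷ lead(D) = 5x⁸ ÷ x³ = 5x⁵. Subtract (5x⁵)·D = 5x⁸ − 40x⁷ − 35x⁶ + 40x⁵. Remainder: −3x⁷ + 30x⁶ − 29x⁵ − 57x⁴ + 113x³ + 79x² − 27x − 41.
Step 2: lead(−3x⁷ + 30x⁶ − 29x⁵ − 57x⁴ + 113x³ + 79x² − 27x − 41) ÷ lead(D) = −3x⁷ ÷ x³ = −3x⁴. Subtract (−3x⁴)·D = −3x⁷ + 24x⁶ + 21x⁵ − 24x⁴. Remainder: 6x⁶ − 50x⁵ − 33x⁴ + 113x³ + 79x² − 27x − 41.
Step 3: lead(6x⁶ − 50x⁵ − 33x⁴ + 113x³ + 79x² − 27x − 41) ÷ lead(D) = 6x⁶ ÷ x³ = 6x³. Subtract (6x³)·D = 6x⁶ − 48x⁵ − 42x⁴ + 48x³. Remainder: −2x⁵ + 9x⁴ + 65x³ + 79x² − 27x − 41.
Step 4: lead(−2x⁵ + 9x⁴ + 65x³ + 79x² − 27x − 41) ÷ lead(D) = −2x⁵ ÷ x³ = −2x². Subtract (−2x²)·D = −2x⁵ + 16x⁴ + 14x³ − 16x². Remainder: −7x⁴ + 51x³ + 95x² − 27x − 41.
Step 5: lead(−7x⁴ + 51x³ + 95x² − 27x − 41) ÷ lead(D) = −7x⁴ ÷ x³ = −7x. Subtract (−7x)·D = −7x⁴ + 56x³ + 49x² − 56x. Remainder: −5x³ + 46x² + 29x − 41.
Step 6: lead(−5x³ + 46x² + 29x − 41) ÷ lead(D) = −5x³ ÷ x³ = −5. Subtract (−5)·D = −5x³ + 40x² + 35x − 40. Remainder: 6x² − 6x − 1.

R = [6, -6, -1]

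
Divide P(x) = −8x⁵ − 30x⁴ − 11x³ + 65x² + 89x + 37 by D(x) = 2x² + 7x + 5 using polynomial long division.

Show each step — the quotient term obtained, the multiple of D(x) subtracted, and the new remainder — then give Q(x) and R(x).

Step 1: lead(−8x⁵ − 30x⁴ − 11x³ + 65x² + 89x + 37) ÷ lead(D) = −8x⁵ ÷ 2x² = −4x³. Subtract (−4x³)·D = −8x⁵ − 28x⁴ − 20x³. Remainder: −2x⁴ + 9x³ + 65x² + 89x + 37.
Step 2: lead(−2x⁴ + 9x³ + 65x² + 89x + 37) ÷ lead(D) = −2x⁴ ÷ 2x² = −x². Subtract (−x²)·D = −2x⁴ − 7x³ − 5x². Remainder: 16x³ + 70x² + 89x + 37.
Step 3: lead(16x³ + 70x² + 89x + 37) ÷ lead(D) = 16x³ ÷ 2x² = 8x. Subtract (8x)·D = 16x³ + 56x² + 40x. Remainder: 14x² + 49x + 37.
Step 4: lead(14x² + 49x + 37) ÷ lead(D) = 14x² ÷ 2x² = 7. Subtract (7)·D = 14x² + 49x + 35. Remainder: 2.

Q(x) = −4x³ − x² + 8x + 7; R(x) = 2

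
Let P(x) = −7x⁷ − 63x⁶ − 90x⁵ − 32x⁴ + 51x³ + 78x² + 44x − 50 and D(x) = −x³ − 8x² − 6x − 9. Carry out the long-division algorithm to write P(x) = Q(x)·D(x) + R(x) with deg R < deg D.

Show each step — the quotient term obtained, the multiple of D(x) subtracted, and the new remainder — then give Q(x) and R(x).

Q(x) = 7x⁴ + 7x³ − 8x² − 9x + 6; R(x) = −x + 4

Step 1: lead(−7x⁷ − 63x⁶ − 90x⁵ − 32x⁴ + 51x³ + 78x² + 44x − 50) ÷ lead(D) = −7x⁷ ÷ −x³ = 7x⁴. Subtract (7x⁴)·D = −7x⁷ − 56x⁶ − 42x⁵ − 63x⁴. Remainder: −7x⁶ − 48x⁵ + 31x⁴ + 51x³ + 78x² + 44x − 50.
Step 2: lead(−7x⁶ − 48x⁵ + 31x⁴ + 51x³ + 78x² + 44x − 50) ÷ lead(D) = −7x⁶ ÷ −x³ = 7x³. Subtract (7x³)·D = −7x⁶ − 56x⁵ − 42x⁴ − 63x³. Remainder: 8x⁵ + 73x⁴ + 114x³ + 78x² + 44x − 50.
Step 3: lead(8x⁵ + 73x⁴ + 114x³ + 78x² + 44x − 50) ÷ lead(D) = 8x⁵ ÷ −x³ = −8x². Subtract (−8x²)·D = 8x⁵ + 64x⁴ + 48x³ + 72x². Remainder: 9x⁴ + 66x³ + 6x² + 44x − 50.
Step 4: lead(9x⁴ + 66x³ + 6x² + 44x − 50) ÷ lead(D) = 9x⁴ ÷ −x³ = −9x. Subtract (−9x)·D = 9x⁴ + 72x³ + 54x² + 81x. Remainder: −6x³ − 48x² − 37x − 50.
Step 5: lead(−6x³ − 48x² − 37x − 50) ÷ lead(D) = −6x³ ÷ −x³ = 6. Subtract (6)·D = −6x³ − 48x² − 36x − 54. Remainder: −x + 4.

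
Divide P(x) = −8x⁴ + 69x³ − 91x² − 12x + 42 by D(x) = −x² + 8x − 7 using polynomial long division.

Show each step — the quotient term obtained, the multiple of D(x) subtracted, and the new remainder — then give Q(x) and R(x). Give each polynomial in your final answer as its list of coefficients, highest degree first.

Q = [8, -5, -5]; R = [-7, 7]

Step 1: lead(−8x⁴ + 69x³ − 91x² − 12x + 42) ÷ lead(D) = −8x⁴ ÷ −x² = 8x². Subtract (8x²)·D = −8x⁴ + 64x³ − 56x². Remainder: 5x³ − 35x² − 12x + 42.
Step 2: lead(5x³ − 35x² − 12x + 42) ÷ lead(D) = 5x³ ÷ −x² = −5x. Subtract (−5x)·D = 5x³ − 40x² + 35x. Remainder: 5x² − 47x + 42.
Step 3: lead(5x² − 47x + 42) ÷ lead(D) = 5x² ÷ −x² = −5. Subtract (−5)·D = 5x² − 40x + 35. Remainder: −7x + 7.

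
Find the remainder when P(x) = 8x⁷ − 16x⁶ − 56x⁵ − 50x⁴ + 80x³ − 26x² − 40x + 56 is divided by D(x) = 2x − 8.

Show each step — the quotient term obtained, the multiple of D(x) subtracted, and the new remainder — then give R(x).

R(x) = −8

Step 1: lead(8x⁷ − 16x⁶ − 56x⁵ − 50x⁴ + 80x³ − 26x² − 40x + 56) ÷ lead(D) = 8x⁷ ÷ 2x = 4x⁶. Subtract (4x⁶)·D = 8x⁷ − 32x⁶. Remainder: 16x⁶ − 56x⁵ − 50x⁴ + 80x³ − 26x² − 40x + 56.
Step 2: lead(16x⁶ − 56x⁵ − 50x⁴ + 80x³ − 26x² − 40x + 56) ÷ lead(D) = 16x⁶ ÷ 2x = 8x⁵. Subtract (8x⁵)·D = 16x⁶ − 64x⁵. Remainder: 8x⁵ − 50x⁴ + 80x³ − 26x² − 40x + 56.
Step 3: lead(8x⁵ − 50x⁴ + 80x³ − 26x² − 40x + 56) ÷ lead(D) = 8x⁵ ÷ 2x = 4x⁴. Subtract (4x⁴)·D = 8x⁵ − 32x⁴. Remainder: −18x⁴ + 80x³ − 26x² − 40x + 56.
Step 4: lead(−18x⁴ + 80x³ − 26x² − 40x + 56) ÷ lead(D) = −18x⁴ ÷ 2x = −9x³. Subtract (−9x³)·D = −18x⁴ + 72x³. Remainder: 8x³ − 26x² − 40x + 56.
Step 5: lead(8x³ − 26x² − 40x + 56) ÷ lead(D) = 8x³ ÷ 2x = 4x². Subtract (4x²)·D = 8x³ − 32x². Remainder: 6x² − 40x + 56.
Step 6: lead(6x² − 40x + 56) ÷ lead(D) = 6x² ÷ 2x = 3x. Subtract (3x)·D = 6x² − 24x. Remainder: −16x + 56.
Step 7: lead(−16x + 56) ÷ lead(D) = −16x ÷ 2x = −8. Subtract (−8)·D = −16x + 64. Remainder: −8.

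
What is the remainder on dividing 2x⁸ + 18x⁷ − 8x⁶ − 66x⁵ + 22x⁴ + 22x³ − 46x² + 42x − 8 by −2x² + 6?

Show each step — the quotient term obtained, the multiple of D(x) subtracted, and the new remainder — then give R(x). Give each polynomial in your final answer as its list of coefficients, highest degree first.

Step 1: lead(2x⁸ + 18x⁷ − 8x⁶ − 66x⁵ + 22x⁴ + 22x³ − 46x² + 42x − 8) ÷ lead(D) = 2x⁸ ÷ −2x² = −x⁶. Subtract (−x⁶)·D = 2x⁸ − 6x⁶. Remainder: 18x⁷ − 2x⁶ − 66x⁵ + 22x⁴ + 22x³ − 46x² + 42x − 8.
Step 2: lead(18x⁷ − 2x⁶ − 66x⁵ + 22x⁴ + 22x³ − 46x² + 42x − 8) ÷ lead(D) = 18x⁷ ÷ −2x² = −9x⁵. Subtract (−9x⁵)·D = 18x⁷ − 54x⁵. Remainder: −2x⁶ − 12x⁵ + 22x⁴ + 22x³ − 46x² + 42x − 8.
Step 3: lead(−2x⁶ − 12x⁵ + 22x⁴ + 22x³ − 46x² + 42x − 8) ÷ lead(D) = −2x⁶ ÷ −2x² = x⁴. Subtract (x⁴)·D = −2x⁶ + 6x⁴. Remainder: −12x⁵ + 16x⁴ + 22x³ − 46x² + 42x − 8.
Step 4: lead(−12x⁵ + 16x⁴ + 22x³ − 46x² + 42x − 8) ÷ lead(D) = −12x⁵ ÷ −2x² = 6x³. Subtract (6x³)·D = −12x⁵ + 36x³. Remainder: 16x⁴ − 14x³ − 46x² + 42x − 8.
Step 5: lead(16x⁴ − 14x³ − 46x² + 42x − 8) ÷ lead(D) = 16x⁴ ÷ −2x² = −8x². Subtract (−8x²)·D = 16x⁴ − 48x². Remainder: −14x³ + 2x² + 42x − 8.
Step 6: lead(−14x³ + 2x² + 42x − 8) ÷ lead(D) = −14x³ ÷ −2x² = 7x. Subtract (7x)·D = −14x³ + 42x. Remainder: 2x² − 8.
Step 7: lead(2x² − 8) ÷ lead(D) = 2x² ÷ −2x² = −1. Subtract (−1)·D = 2x² − 6. Remainder: −2.

R = [-2]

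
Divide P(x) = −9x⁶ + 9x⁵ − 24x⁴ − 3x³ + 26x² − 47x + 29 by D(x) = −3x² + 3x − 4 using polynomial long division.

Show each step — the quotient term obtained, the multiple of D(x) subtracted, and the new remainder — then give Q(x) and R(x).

Step 1: lead(−9x⁶ + 9x⁵ − 24x⁴ − 3x³ + 26x² − 47x + 29) ÷ lead(D) = −9x⁶ ÷ −3x² = 3x⁴. Subtract (3x⁴)·D = −9x⁶ + 9x⁵ − 12x⁴. Remainder: −12x⁴ − 3x³ + 26x² − 47x + 29.
Step 2: lead(−12x⁴ − 3x³ + 26x² − 47x + 29) ÷ lead(D) = −12x⁴ ÷ −3x² = 4x². Subtract (4x²)·D = −12x⁴ + 12x³ − 16x². Remainder: −15x³ + 42x² − 47x + 29.
Step 3: lead(−15x³ + 42x² − 47x + 29) ÷ lead(D) = −15x³ ÷ −3x² = 5x. Subtract (5x)·D = −15x³ + 15x² − 20x. Remainder: 27x² − 27x + 29.
Step 4: lead(27x² − 27x + 29) ÷ lead(D) = 27x² ÷ −3x² = −9. Subtract (−9)·D = 27x² − 27x + 36. Remainder: −7.

Q(x) = 3x⁴ + 4x² + 5x − 9; R(x) = −7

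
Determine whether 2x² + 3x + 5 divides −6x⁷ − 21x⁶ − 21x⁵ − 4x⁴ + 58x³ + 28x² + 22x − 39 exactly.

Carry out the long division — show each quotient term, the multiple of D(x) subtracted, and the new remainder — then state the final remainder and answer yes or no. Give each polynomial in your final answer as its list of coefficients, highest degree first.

Step 1: lead(−6x⁷ − 21x⁶ − 21x⁵ − 4x⁴ + 58x³ + 28x² + 22x − 39) ÷ lead(D) = −6x⁷ ÷ 2x² = −3x⁵. Subtract (−3x⁵)·D = −6x⁷ − 9x⁶ − 15x⁵. Remainder: −12x⁶ − 6x⁵ − 4x⁴ + 58x³ + 28x² + 22x − 39.
Step 2: lead(−12x⁶ − 6x⁵ − 4x⁴ + 58x³ + 28x² + 22x − 39) ÷ lead(D) = −12x⁶ ÷ 2x² = −6x⁴. Subtract (−6x⁴)·D = −12x⁶ − 18x⁵ − 30x⁴. Remainder: 12x⁵ + 26x⁴ + 58x³ + 28x² + 22x − 39.
Step 3: lead(12x⁵ + 26x⁴ + 58x³ + 28x² + 22x − 39) ÷ lead(D) = 12x⁵ ÷ 2x² = 6x³. Subtract (6x³)·D = 12x⁵ + 18x⁴ + 30x³. Remainder: 8x⁴ + 28x³ + 28x² + 22x − 39.
Step 4: lead(8x⁴ + 28x³ + 28x² + 22x − 39) ÷ lead(D) = 8x⁴ ÷ 2x² = 4x². Subtract (4x²)·D = 8x⁴ + 12x³ + 20x². Remainder: 16x³ + 8x² + 22x − 39.
Step 5: lead(16x³ + 8x² + 22x − 39) ÷ lead(D) = 16x³ ÷ 2x² = 8x. Subtract (8x)·D = 16x³ + 24x² + 40x. Remainder: −16x² − 18x − 39.
Step 6: lead(−16x² − 18x − 39) ÷ lead(D) = −16x² ÷ 2x² = −8. Subtract (−8)·D = −16x² − 24x − 40. Remainder: 6x + 1.

R = [6, 1], so D(x) is not a factor of P(x). no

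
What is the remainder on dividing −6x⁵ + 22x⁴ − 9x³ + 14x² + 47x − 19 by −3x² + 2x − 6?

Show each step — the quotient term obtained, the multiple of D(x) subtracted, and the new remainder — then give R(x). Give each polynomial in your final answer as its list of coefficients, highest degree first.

Step 1: lead(−6x⁵ + 22x⁴ − 9x³ + 14x² + 47x − 19) ÷ lead(D) = −6x⁵ ÷ −3x² = 2x³. Subtract (2x³)·D = −6x⁵ + 4x⁴ − 12x³. Remainder: 18x⁴ + 3x³ + 14x² + 47x − 19.
Step 2: lead(18x⁴ + 3x³ + 14x² + 47x − 19) ÷ lead(D) = 18x⁴ ÷ −3x² = −6x². Subtract (−6x²)·D = 18x⁴ − 12x³ + 36x². Remainder: 15x³ − 22x² + 47x − 19.
Step 3: lead(15x³ − 22x² + 47x − 19) ÷ lead(D) = 15x³ ÷ −3x² = −5x. Subtract (−5x)·D = 15x³ − 10x² + 30x. Remainder: −12x² + 17x − 19.
Step 4: lead(−12x² + 17x − 19) ÷ lead(D) = −12x² ÷ −3x² = 4. Subtract (4)·D = −12x² + 8x − 24. Remainder: 9x + 5.

R = [9, 5]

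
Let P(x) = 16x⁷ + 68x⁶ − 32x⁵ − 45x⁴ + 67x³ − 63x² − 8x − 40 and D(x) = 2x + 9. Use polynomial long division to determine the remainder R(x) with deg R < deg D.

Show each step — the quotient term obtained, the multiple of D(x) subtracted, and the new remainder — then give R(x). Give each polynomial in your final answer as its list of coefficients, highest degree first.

R = [-4]

Step 1: lead(16x⁷ + 68x⁶ − 32x⁵ − 45x⁴ + 67x³ − 63x² − 8x − 40) ÷ lead(D) = 16x⁷ ÷ 2x = 8x⁶. Subtract (8x⁶)·D = 16x⁷ + 72x⁶. Remainder: −4x⁶ − 32x⁵ − 45x⁴ + 67x³ − 63x² − 8x − 40.
Step 2: lead(−4x⁶ − 32x⁵ − 45x⁴ + 67x³ − 63x² − 8x − 40) ÷ lead(D) = −4x⁶ ÷ 2x = −2x⁵. Subtract (−2x⁵)·D = −4x⁶ − 18x⁵. Remainder: −14x⁵ − 45x⁴ + 67x³ − 63x² − 8x − 40.
Step 3: lead(−14x⁵ − 45x⁴ + 67x³ − 63x² − 8x − 40) ÷ lead(D) = −14x⁵ ÷ 2x = −7x⁴. Subtract (−7x⁴)·D = −14x⁵ − 63x⁴. Remainder: 18x⁴ + 67x³ − 63x² − 8x − 40.
Step 4: lead(18x⁴ + 67x³ − 63x² − 8x − 40) ÷ lead(D) = 18x⁴ ÷ 2x = 9x³. Subtract (9x³)·D = 18x⁴ + 81x³. Remainder: −14x³ − 63x² − 8x − 40.
Step 5: lead(−14x³ − 63x² − 8x − 40) ÷ lead(D) = −14x³ ÷ 2x = −7x². Subtract (−7x²)·D = −14x³ − 63x². Remainder: −8x − 40.
Step 6: lead(−8x − 40) ÷ lead(D) = −8x ÷ 2x = −4. Subtract (−4)·D = −8x − 36. Remainder: −4.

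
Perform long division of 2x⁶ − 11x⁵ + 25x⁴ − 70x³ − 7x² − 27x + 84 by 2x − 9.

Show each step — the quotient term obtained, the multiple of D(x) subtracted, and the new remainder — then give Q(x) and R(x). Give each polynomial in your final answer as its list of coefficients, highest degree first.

Q = [1, -1, 8, 1, 1, -9]; R = [3]

Step 1: lead(2x⁶ − 11x⁵ + 25x⁴ − 70x³ − 7x² − 27x + 84) ÷ lead(D) = 2x⁶ ÷ 2x = x⁵. Subtract (x⁵)·D = 2x⁶ − 9x⁵. Remainder: −2x⁵ + 25x⁴ − 70x³ − 7x² − 27x + 84.
Step 2: lead(−2x⁵ + 25x⁴ − 70x³ − 7x² − 27x + 84) ÷ lead(D) = −2x⁵ ÷ 2x = −x⁴. Subtract (−x⁴)·D = −2x⁵ + 9x⁴. Remainder: 16x⁴ − 70x³ − 7x² − 27x + 84.
Step 3: lead(16x⁴ − 70x³ − 7x² − 27x + 84) ÷ lead(D) = 16x⁴ ÷ 2x = 8x³. Subtract (8x³)·D = 16x⁴ − 72x³. Remainder: 2x³ − 7x² − 27x + 84.
Step 4: lead(2x³ − 7x² − 27x + 84) ÷ lead(D) = 2x³ ÷ 2x = x². Subtract (x²)·D = 2x³ − 9x². Remainder: 2x² − 27x + 84.
Step 5: lead(2x² − 27x + 84) ÷ lead(D) = 2x² ÷ 2x = x. Subtract (x)·D = 2x² − 9x. Remainder: −18x + 84.
Step 6: lead(−18x + 84) ÷ lead(D) = −18x ÷ 2x = −9. Subtract (−9)·D = −18x + 81. Remainder: 3.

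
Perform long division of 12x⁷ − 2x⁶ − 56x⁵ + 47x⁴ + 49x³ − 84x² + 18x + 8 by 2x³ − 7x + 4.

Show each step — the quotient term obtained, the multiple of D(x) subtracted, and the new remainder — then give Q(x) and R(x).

Step 1: lead(12x⁷ − 2x⁶ − 56x⁵ + 47x⁴ + 49x³ − 84x² + 18x + 8) ÷ lead(D) = 12x⁷ ÷ 2x³ = 6x⁴. Subtract (6x⁴)·D = 12x⁷ − 42x⁵ + 24x⁴. Remainder: −2x⁶ − 14x⁵ + 23x⁴ + 49x³ − 84x² + 18x + 8.
Step 2: lead(−2x⁶ − 14x⁵ + 23x⁴ + 49x³ − 84x² + 18x + 8) ÷ lead(D) = −2x⁶ ÷ 2x³ = −x³. Subtract (−x³)·D = −2x⁶ + 7x⁴ − 4x³. Remainder: −14x⁵ + 16x⁴ + 53x³ − 84x² + 18x + 8.
Step 3: lead(−14x⁵ + 16x⁴ + 53x³ − 84x² + 18x + 8) ÷ lead(D) = −14x⁵ ÷ 2x³ = −7x². Subtract (−7x²)·D = −14x⁵ + 49x³ − 28x². Remainder: 16x⁴ + 4x³ − 56x² + 18x + 8.
Step 4: lead(16x⁴ + 4x³ − 56x² + 18x + 8) ÷ lead(D) = 16x⁴ ÷ 2x³ = 8x. Subtract (8x)·D = 16x⁴ − 56x² + 32x. Remainder: 4x³ − 14x + 8.
Step 5: lead(4x³ − 14x + 8) ÷ lead(D) = 4x³ ÷ 2x³ = 2. Subtract (2)·D = 4x³ − 14x + 8. Remainder: 0.

Q(x) = 6x⁴ − x³ − 7x² + 8x + 2; R(x) = 0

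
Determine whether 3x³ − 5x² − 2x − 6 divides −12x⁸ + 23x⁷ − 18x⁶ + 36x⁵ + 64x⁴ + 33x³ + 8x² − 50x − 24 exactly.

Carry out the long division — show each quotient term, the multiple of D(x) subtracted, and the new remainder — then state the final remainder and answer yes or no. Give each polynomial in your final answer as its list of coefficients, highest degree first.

Step 1: lead(−12x⁸ + 23x⁷ − 18x⁶ + 36x⁵ + 64x⁴ + 33x³ + 8x² − 50x − 24) ÷ lead(D) = −12x⁸ ÷ 3x³ = −4x⁵. Subtract (−4x⁵)·D = −12x⁸ + 20x⁷ + 8x⁶ + 24x⁵. Remainder: 3x⁷ − 26x⁶ + 12x⁵ + 64x⁴ + 33x³ + 8x² − 50x − 24.
Step 2: lead(3x⁷ − 26x⁶ + 12x⁵ + 64x⁴ + 33x³ + 8x² − 50x − 24) ÷ lead(D) = 3x⁷ ÷ 3x³ = x⁴. Subtract (x⁴)·D = 3x⁷ − 5x⁶ − 2x⁵ − 6x⁴. Remainder: −21x⁶ + 14x⁵ + 70x⁴ + 33x³ + 8x² − 50x − 24.
Step 3: lead(−21x⁶ + 14x⁵ + 70x⁴ + 33x³ + 8x² − 50x − 24) ÷ lead(D) = −21x⁶ ÷ 3x³ = −7x³. Subtract (−7x³)·D = −21x⁶ + 35x⁵ + 14x⁴ + 42x³. Remainder: −21x⁵ + 56x⁴ − 9x³ + 8x² − 50x − 24.
Step 4: lead(−21x⁵ + 56x⁴ − 9x³ + 8x² − 50x − 24) ÷ lead(D) = −21x⁵ ÷ 3x³ = −7x². Subtract (−7x²)·D = −21x⁵ + 35x⁴ + 14x³ + 42x². Remainder: 21x⁴ − 23x³ − 34x² − 50x − 24.
Step 5: lead(21x⁴ − 23x³ − 34x² − 50x − 24) ÷ lead(D) = 21x⁴ ÷ 3x³ = 7x. Subtract (7x)·D = 21x⁴ − 35x³ − 14x² − 42x. Remainder: 12x³ − 20x² − 8x − 24.
Step 6: lead(12x³ − 20x² − 8x − 24) ÷ lead(D) = 12x³ ÷ 3x³ = 4. Subtract (4)·D = 12x³ − 20x² − 8x − 24. Remainder: 0.

R = [0], so D(x) is a factor of P(x). yes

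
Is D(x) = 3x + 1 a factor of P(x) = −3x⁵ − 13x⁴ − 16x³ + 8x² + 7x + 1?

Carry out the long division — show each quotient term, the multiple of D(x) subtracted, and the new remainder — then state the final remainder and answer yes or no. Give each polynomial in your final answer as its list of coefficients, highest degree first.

Step 1: lead(−3x⁵ − 13x⁴ − 16x³ + 8x² + 7x + 1) ÷ lead(D) = −3x⁵ ÷ 3x = −x⁴. Subtract (−x⁴)·D = −3x⁵ − x⁴. Remainder: −12x⁴ − 16x³ + 8x² + 7x + 1.
Step 2: lead(−12x⁴ − 16x³ + 8x² + 7x + 1) ÷ lead(D) = −12x⁴ ÷ 3x = −4x³. Subtract (−4x³)·D = −12x⁴ − 4x³. Remainder: −12x³ + 8x² + 7x + 1.
Step 3: lead(−12x³ + 8x² + 7x + 1) ÷ lead(D) = −12x³ ÷ 3x = −4x². Subtract (−4x²)·D = −12x³ − 4x². Remainder: 12x² + 7x + 1.
Step 4: lead(12x² + 7x + 1) ÷ lead(D) = 12x² ÷ 3x = 4x. Subtract (4x)·D = 12x² + 4x. Remainder: 3x + 1.
Step 5: lead(3x + 1) ÷ lead(D) = 3x ÷ 3x = 1. Subtract (1)·D = 3x + 1. Remainder: 0.

R = [0], so D(x) is a factor of P(x). yes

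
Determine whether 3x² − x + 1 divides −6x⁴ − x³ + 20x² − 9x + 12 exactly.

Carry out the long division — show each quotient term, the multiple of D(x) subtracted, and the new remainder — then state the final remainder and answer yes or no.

Step 1: lead(−6x⁴ − x³ + 20x² − 9x + 12) ÷ lead(D) = −6x⁴ ÷ 3x² = −2x². Subtract (−2x²)·D = −6x⁴ + 2x³ − 2x². Remainder: −3x³ + 22x² − 9x + 12.
Step 2: lead(−3x³ + 22x² − 9x + 12) ÷ lead(D) = −3x³ ÷ 3x² = −x. Subtract (−x)·D = −3x³ + x² − x. Remainder: 21x² − 8x + 12.
Step 3: lead(21x² − 8x + 12) ÷ lead(D) = 21x² ÷ 3x² = 7. Subtract (7)·D = 21x² − 7x + 7. Remainder: −x + 5.

R(x) = −x + 5, so D(x) is not a factor of P(x). no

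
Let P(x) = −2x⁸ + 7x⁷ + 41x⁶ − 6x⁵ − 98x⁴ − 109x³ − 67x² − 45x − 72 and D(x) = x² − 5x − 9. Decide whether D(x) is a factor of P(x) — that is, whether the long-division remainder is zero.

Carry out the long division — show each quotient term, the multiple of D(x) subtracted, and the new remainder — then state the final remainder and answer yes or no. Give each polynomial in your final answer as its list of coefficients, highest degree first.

R = [-9, 9], so D(x) is not a factor of P(x). no

Step 1: lead(−2x⁸ + 7x⁷ + 41x⁶ − 6x⁵ − 98x⁴ − 109x³ − 67x² − 45x − 72) ÷ lead(D) = −2x⁸ ÷ x² = −2x⁶. Subtract (−2x⁶)·D = −2x⁸ + 10x⁷ + 18x⁶. Remainder: −3x⁷ + 23x⁶ − 6x⁵ − 98x⁴ − 109x³ − 67x² − 45x − 72.
Step 2: lead(−3x⁷ + 23x⁶ − 6x⁵ − 98x⁴ − 109x³ − 67x² − 45x − 72) ÷ lead(D) = −3x⁷ ÷ x² = −3x⁵. Subtract (−3x⁵)·D = −3x⁷ + 15x⁶ + 27x⁵. Remainder: 8x⁶ − 33x⁵ − 98x⁴ − 109x³ − 67x² − 45x − 72.
Step 3: lead(8x⁶ − 33x⁵ − 98x⁴ − 109x³ − 67x² − 45x − 72) ÷ lead(D) = 8x⁶ ÷ x² = 8x⁴. Subtract (8x⁴)·D = 8x⁶ − 40x⁵ − 72x⁴. Remainder: 7x⁵ − 26x⁴ − 109x³ − 67x² − 45x − 72.
Step 4: lead(7x⁵ − 26x⁴ − 109x³ − 67x² − 45x − 72) ÷ lead(D) = 7x⁵ ÷ x² = 7x³. Subtract (7x³)·D = 7x⁵ − 35x⁴ − 63x³. Remainder: 9x⁴ − 46x³ − 67x² − 45x − 72.
Step 5: lead(9x⁴ − 46x³ − 67x² − 45x − 72) ÷ lead(D) = 9x⁴ ÷ x² = 9x². Subtract (9x²)·D = 9x⁴ − 45x³ − 81x². Remainder: −x³ + 14x² − 45x − 72.
Step 6: lead(−x³ + 14x² − 45x − 72) ÷ lead(D) = −x³ ÷ x² = −x. Subtract (−x)·D = −x³ + 5x² + 9x. Remainder: 9x² − 54x − 72.
Step 7: lead(9x² − 54x − 72) ÷ lead(D) = 9x² ÷ x² = 9. Subtract (9)·D = 9x² − 45x − 81. Remainder: −9x + 9.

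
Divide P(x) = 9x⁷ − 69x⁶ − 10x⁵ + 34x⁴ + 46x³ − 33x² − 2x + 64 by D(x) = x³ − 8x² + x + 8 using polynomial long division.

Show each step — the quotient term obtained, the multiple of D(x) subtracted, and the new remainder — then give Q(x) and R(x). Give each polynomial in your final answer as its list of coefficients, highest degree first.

Step 1: lead(9x⁷ − 69x⁶ − 10x⁵ + 34x⁴ + 46x³ − 33x² − 2x + 64) ÷ lead(D) = 9x⁷ ÷ x³ = 9x⁴. Subtract (9x⁴)·D = 9x⁷ − 72x⁶ + 9x⁵ + 72x⁴. Remainder: 3x⁶ − 19x⁵ − 38x⁴ + 46x³ − 33x² − 2x + 64.
Step 2: lead(3x⁶ − 19x⁵ − 38x⁴ + 46x³ − 33x² − 2x + 64) ÷ lead(D) = 3x⁶ ÷ x³ = 3x³. Subtract (3x³)·D = 3x⁶ − 24x⁵ + 3x⁴ + 24x³. Remainder: 5x⁵ − 41x⁴ + 22x³ − 33x² − 2x + 64.
Step 3: lead(5x⁵ − 41x⁴ + 22x³ − 33x² − 2x + 64) ÷ lead(D) = 5x⁵ ÷ x³ = 5x². Subtract (5x²)·D = 5x⁵ − 40x⁴ + 5x³ + 40x². Remainder: −x⁴ + 17x³ − 73x² − 2x + 64.
Step 4: lead(−x⁴ + 17x³ − 73x² − 2x + 64) ÷ lead(D) = −x⁴ ÷ x³ = −x. Subtract (−x)·D = −x⁴ + 8x³ − x² − 8x. Remainder: 9x³ − 72x² + 6x + 64.
Step 5: lead(9x³ − 72x² + 6x + 64) ÷ lead(D) = 9x³ ÷ x³ = 9. Subtract (9)·D = 9x³ − 72x² + 9x + 72. Remainder: −3x − 8.

Q = [9, 3, 5, -1, 9]; R = [-3, -8]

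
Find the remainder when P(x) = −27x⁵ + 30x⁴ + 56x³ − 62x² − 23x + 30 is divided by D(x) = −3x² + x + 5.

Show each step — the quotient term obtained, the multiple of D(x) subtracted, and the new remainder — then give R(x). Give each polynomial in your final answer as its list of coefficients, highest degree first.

R = [-5]

Step 1: lead(−27x⁵ + 30x⁴ + 56x³ − 62x² − 23x + 30) ÷ lead(D) = −27x⁵ ÷ −3x² = 9x³. Subtract (9x³)·D = −27x⁵ + 9x⁴ + 45x³. Remainder: 21x⁴ + 11x³ − 62x² − 23x + 30.
Step 2: lead(21x⁴ + 11x³ − 62x² − 23x + 30) ÷ lead(D) = 21x⁴ ÷ −3x² = −7x². Subtract (−7x²)·D = 21x⁴ − 7x³ − 35x². Remainder: 18x³ − 27x² − 23x + 30.
Step 3: lead(18x³ − 27x² − 23x + 30) ÷ lead(D) = 18x³ ÷ −3x² = −6x. Subtract (−6x)·D = 18x³ − 6x² − 30x. Remainder: −21x² + 7x + 30.
Step 4: lead(−21x² + 7x + 30) ÷ lead(D) = −21x² ÷ −3x² = 7. Subtract (7)·D = −21x² + 7x + 35. Remainder: −5.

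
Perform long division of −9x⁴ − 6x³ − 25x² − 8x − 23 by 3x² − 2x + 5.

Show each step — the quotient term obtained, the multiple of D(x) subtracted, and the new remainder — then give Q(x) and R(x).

Q(x) = −3x² − 4x − 6; R(x) = 7

Step 1: lead(−9x⁴ − 6x³ − 25x² − 8x − 23) ÷ lead(D) = −9x⁴ ÷ 3x² = −3x². Subtract (−3x²)·D = −9x⁴ + 6x³ − 15x². Remainder: −12x³ − 10x² − 8x − 23.
Step 2: lead(−12x³ − 10x² − 8x − 23) ÷ lead(D) = −12x³ ÷ 3x² = −4x. Subtract (−4x)·D = −12x³ + 8x² − 20x. Remainder: −18x² + 12x − 23.
Step 3: lead(−18x² + 12x − 23) ÷ lead(D) = −18x² ÷ 3x² = −6. Subtract (−6)·D = −18x² + 12x − 30. Remainder: 7.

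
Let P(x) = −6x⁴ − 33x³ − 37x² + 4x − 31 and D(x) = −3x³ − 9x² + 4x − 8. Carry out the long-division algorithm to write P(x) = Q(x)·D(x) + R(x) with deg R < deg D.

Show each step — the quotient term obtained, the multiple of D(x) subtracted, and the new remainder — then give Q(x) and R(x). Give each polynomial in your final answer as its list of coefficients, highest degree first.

Step 1: lead(−6x⁴ − 33x³ − 37x² + 4x − 31) ÷ lead(D) = −6x⁴ ÷ −3x³ = 2x. Subtract (2x)·D = −6x⁴ − 18x³ + 8x² − 16x. Remainder: −15x³ − 45x² + 20x − 31.
Step 2: lead(−15x³ − 45x² + 20x − 31) ÷ lead(D) = −15x³ ÷ −3x³ = 5. Subtract (5)·D = −15x³ − 45x² + 20x − 40. Remainder: 9.

Q = [2, 5]; R = [9]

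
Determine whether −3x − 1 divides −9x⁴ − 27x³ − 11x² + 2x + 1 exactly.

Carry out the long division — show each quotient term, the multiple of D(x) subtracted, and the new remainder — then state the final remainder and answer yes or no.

R(x) = 0, so D(x) is a factor of P(x). yes

Step 1: lead(−9x⁴ − 27x³ − 11x² + 2x + 1) ÷ lead(D) = −9x⁴ ÷ −3x = 3x³. Subtract (3x³)·D = −9x⁴ − 3x³. Remainder: −24x³ − 11x² + 2x + 1.
Step 2: lead(−24x³ − 11x² + 2x + 1) ÷ lead(D) = −24x³ ÷ −3x = 8x². Subtract (8x²)·D = −24x³ − 8x². Remainder: −3x² + 2x + 1.
Step 3: lead(−3x² + 2x + 1) ÷ lead(D) = −3x² ÷ −3x = x. Subtract (x)·D = −3x² − x. Remainder: 3x + 1.
Step 4: lead(3x + 1) ÷ lead(D) = 3x ÷ −3x = −1. Subtract (−1)·D = 3x + 1. Remainder: 0.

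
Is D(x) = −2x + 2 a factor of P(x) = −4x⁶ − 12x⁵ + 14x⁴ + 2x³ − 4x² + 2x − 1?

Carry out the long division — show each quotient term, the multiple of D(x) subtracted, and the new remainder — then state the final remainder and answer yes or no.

R(x) = −3, so D(x) is not a factor of P(x). no

Step 1: lead(−4x⁶ − 12x⁵ + 14x⁴ + 2x³ − 4x² + 2x − 1) ÷ lead(D) = −4x⁶ ÷ −2x = 2x⁵. Subtract (2x⁵)·D = −4x⁶ + 4x⁵. Remainder: −16x⁵ + 14x⁴ + 2x³ − 4x² + 2x − 1.
Step 2: lead(−16x⁵ + 14x⁴ + 2x³ − 4x² + 2x − 1) ÷ lead(D) = −16x⁵ ÷ −2x = 8x⁴. Subtract (8x⁴)·D = −16x⁵ + 16x⁴. Remainder: −2x⁴ + 2x³ − 4x² + 2x − 1.
Step 3: lead(−2x⁴ + 2x³ − 4x² + 2x − 1) ÷ lead(D) = −2x⁴ ÷ −2x = x³. Subtract (x³)·D = −2x⁴ + 2x³. Remainder: −4x² + 2x − 1.
Step 4: lead(−4x² + 2x − 1) ÷ lead(D) = −4x² ÷ −2x = 2x. Subtract (2x)·D = −4x² + 4x. Remainder: −2x − 1.
Step 5: lead(−2x − 1) ÷ lead(D) = −2x ÷ −2x = 1. Subtract (1)·D = −2x + 2. Remainder: −3.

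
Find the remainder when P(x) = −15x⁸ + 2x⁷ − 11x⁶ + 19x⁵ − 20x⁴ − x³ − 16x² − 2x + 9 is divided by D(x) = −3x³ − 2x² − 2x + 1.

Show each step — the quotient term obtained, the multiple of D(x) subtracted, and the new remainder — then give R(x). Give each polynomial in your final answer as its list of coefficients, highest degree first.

Step 1: lead(−15x⁸ + 2x⁷ − 11x⁶ + 19x⁵ − 20x⁴ − x³ − 16x² − 2x + 9) ÷ lead(D) = −15x⁸ ÷ −3x³ = 5x⁵. Subtract (5x⁵)·D = −15x⁸ − 10x⁷ − 10x⁶ + 5x⁵. Remainder: 12x⁷ − x⁶ + 14x⁵ − 20x⁴ − x³ − 16x² − 2x + 9.
Step 2: lead(12x⁷ − x⁶ + 14x⁵ − 20x⁴ − x³ − 16x² − 2x + 9) ÷ lead(D) = 12x⁷ ÷ −3x³ = −4x⁴. Subtract (−4x⁴)·D = 12x⁷ + 8x⁶ + 8x⁵ − 4x⁴. Remainder: −9x⁶ + 6x⁵ − 16x⁴ − x³ − 16x² − 2x + 9.
Step 3: lead(−9x⁶ + 6x⁵ − 16x⁴ − x³ − 16x² − 2x + 9) ÷ lead(D) = −9x⁶ ÷ −3x³ = 3x³. Subtract (3x³)·D = −9x⁶ − 6x⁵ − 6x⁴ + 3x³. Remainder: 12x⁵ − 10x⁴ − 4x³ − 16x² − 2x + 9.
Step 4: lead(12x⁵ − 10x⁴ − 4x³ − 16x² − 2x + 9) ÷ lead(D) = 12x⁵ ÷ −3x³ = −4x². Subtract (−4x²)·D = 12x⁵ + 8x⁴ + 8x³ − 4x². Remainder: −18x⁴ − 12x³ − 12x² − 2x + 9.
Step 5: lead(−18x⁴ − 12x³ − 12x² − 2x + 9) ÷ lead(D) = −18x⁴ ÷ −3x³ = 6x. Subtract (6x)·D = −18x⁴ − 12x³ − 12x² + 6x. Remainder: −8x + 9.

R = [-8, 9]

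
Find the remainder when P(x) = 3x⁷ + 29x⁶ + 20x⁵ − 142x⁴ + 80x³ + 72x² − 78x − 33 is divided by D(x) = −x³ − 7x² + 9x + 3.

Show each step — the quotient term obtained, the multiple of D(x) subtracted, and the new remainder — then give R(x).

Step 1: lead(3x⁷ + 29x⁶ + 20x⁵ − 142x⁴ + 80x³ + 72x² − 78x − 33) ÷ lead(D) = 3x⁷ ÷ −x³ = −3x⁴. Subtract (−3x⁴)·D = 3x⁷ + 21x⁶ − 27x⁵ − 9x⁴. Remainder: 8x⁶ + 47x⁵ − 133x⁴ + 80x³ + 72x² − 78x − 33.
Step 2: lead(8x⁶ + 47x⁵ − 133x⁴ + 80x³ + 72x² − 78x − 33) ÷ lead(D) = 8x⁶ ÷ −x³ = −8x³. Subtract (−8x³)·D = 8x⁶ + 56x⁵ − 72x⁴ − 24x³. Remainder: −9x⁵ − 61x⁴ + 104x³ + 72x² − 78x − 33.
Step 3: lead(−9x⁵ − 61x⁴ + 104x³ + 72x² − 78x − 33) ÷ lead(D) = −9x⁵ ÷ −x³ = 9x². Subtract (9x²)·D = −9x⁵ − 63x⁴ + 81x³ + 27x². Remainder: 2x⁴ + 23x³ + 45x² − 78x − 33.
Step 4: lead(2x⁴ + 23x³ + 45x² − 78x − 33) ÷ lead(D) = 2x⁴ ÷ −x³ = −2x. Subtract (−2x)·D = 2x⁴ + 14x³ − 18x² − 6x. Remainder: 9x³ + 63x² − 72x − 33.
Step 5: lead(9x³ + 63x² − 72x − 33) ÷ lead(D) = 9x³ ÷ −x³ = −9. Subtract (−9)·D = 9x³ + 63x² − 81x − 27. Remainder: 9x − 6.

R(x) = 9x − 6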